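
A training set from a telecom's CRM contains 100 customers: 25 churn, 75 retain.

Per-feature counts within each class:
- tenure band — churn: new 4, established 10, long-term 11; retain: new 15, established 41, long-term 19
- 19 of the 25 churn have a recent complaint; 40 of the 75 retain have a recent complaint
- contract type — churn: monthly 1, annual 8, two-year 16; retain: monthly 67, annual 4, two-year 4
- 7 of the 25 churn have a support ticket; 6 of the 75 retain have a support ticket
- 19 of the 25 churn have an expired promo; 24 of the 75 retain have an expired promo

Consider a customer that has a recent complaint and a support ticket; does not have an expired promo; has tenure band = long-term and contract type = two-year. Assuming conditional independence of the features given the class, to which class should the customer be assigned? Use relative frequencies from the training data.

churn

churn: (25/100) × (11/25) × (19/25) × (16/25) × (7/25) × (6/25) = 0.0035954688
retain: (75/100) × (19/75) × (40/75) × (4/75) × (6/75) × (51/75) ≈ 0.000294002
Highest score → churn.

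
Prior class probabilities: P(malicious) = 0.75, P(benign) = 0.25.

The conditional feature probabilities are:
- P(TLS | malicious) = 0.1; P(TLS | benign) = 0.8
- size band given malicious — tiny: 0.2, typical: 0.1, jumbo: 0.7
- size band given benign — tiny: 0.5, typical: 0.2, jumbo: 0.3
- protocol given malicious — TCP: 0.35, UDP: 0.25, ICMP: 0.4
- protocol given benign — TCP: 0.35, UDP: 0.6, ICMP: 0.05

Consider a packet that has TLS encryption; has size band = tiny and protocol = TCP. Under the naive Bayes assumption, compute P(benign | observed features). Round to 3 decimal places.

0.870

malicious: 0.75 × 0.1 × 0.2 × 0.35 = 0.00525
benign: 0.25 × 0.8 × 0.5 × 0.35 = 0.035
P(benign | x) = 0.035 / 0.04025 ≈ 0.870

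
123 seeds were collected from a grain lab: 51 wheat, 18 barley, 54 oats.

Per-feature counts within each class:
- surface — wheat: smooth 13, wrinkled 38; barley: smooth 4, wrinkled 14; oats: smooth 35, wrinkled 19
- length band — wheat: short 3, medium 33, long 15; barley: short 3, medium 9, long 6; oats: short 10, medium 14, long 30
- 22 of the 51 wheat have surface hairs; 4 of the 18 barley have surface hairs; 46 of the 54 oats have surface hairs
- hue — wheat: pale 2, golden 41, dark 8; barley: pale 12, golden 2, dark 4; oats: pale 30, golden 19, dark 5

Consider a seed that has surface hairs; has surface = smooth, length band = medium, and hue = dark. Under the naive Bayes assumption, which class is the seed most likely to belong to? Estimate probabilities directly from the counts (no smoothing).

wheat: (51/123) × (13/51) × (33/51) × (22/51) × (8/51) ≈ 0.00462758
barley: (18/123) × (4/18) × (9/18) × (4/18) × (4/18) ≈ 0.000802971
oats: (54/123) × (35/54) × (14/54) × (46/54) × (5/54) ≈ 0.00581885
Highest score → oats.

oats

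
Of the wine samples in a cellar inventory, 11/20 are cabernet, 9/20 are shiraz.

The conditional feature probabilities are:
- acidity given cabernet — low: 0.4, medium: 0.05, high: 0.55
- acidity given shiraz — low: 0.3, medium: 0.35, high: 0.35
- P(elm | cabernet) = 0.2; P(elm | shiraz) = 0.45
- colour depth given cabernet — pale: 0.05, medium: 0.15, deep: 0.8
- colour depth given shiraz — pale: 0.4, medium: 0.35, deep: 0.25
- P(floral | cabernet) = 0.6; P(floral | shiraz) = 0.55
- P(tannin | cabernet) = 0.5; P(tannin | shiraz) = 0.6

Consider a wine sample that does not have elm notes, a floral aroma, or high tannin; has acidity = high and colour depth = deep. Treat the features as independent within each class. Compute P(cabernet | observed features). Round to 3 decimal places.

cabernet: 0.55 × 0.55 × (1−0.2) × 0.8 × (1−0.6) × (1−0.5) = 0.03872
shiraz: 0.45 × 0.35 × (1−0.45) × 0.25 × (1−0.55) × (1−0.6) = 0.003898125
P(cabernet | x) = 0.03872 / 0.042618125 ≈ 0.909

0.909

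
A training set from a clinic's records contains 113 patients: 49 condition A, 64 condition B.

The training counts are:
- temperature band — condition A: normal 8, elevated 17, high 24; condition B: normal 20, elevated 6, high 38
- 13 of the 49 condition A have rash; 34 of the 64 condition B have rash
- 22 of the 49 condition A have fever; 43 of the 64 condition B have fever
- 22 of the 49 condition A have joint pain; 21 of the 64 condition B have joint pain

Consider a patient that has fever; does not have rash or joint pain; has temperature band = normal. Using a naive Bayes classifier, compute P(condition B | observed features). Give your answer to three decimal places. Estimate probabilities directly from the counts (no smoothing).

condition A: (49/113) × (8/49) × (36/49) × (22/49) × (27/49) ≈ 0.012868
condition B: (64/113) × (20/64) × (30/64) × (43/64) × (43/64) ≈ 0.0374515
P(condition B | x) = 0.0374515 / 0.0503195 ≈ 0.744

0.744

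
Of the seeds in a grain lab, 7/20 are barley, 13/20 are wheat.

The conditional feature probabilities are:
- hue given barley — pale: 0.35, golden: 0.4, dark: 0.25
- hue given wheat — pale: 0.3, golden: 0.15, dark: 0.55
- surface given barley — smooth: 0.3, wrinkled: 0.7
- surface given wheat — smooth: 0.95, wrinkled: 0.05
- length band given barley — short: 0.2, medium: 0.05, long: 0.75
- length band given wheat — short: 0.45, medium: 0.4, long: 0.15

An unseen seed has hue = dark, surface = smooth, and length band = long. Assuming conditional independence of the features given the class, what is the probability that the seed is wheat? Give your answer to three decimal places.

barley: 0.35 × 0.25 × 0.3 × 0.75 = 0.0196875
wheat: 0.65 × 0.55 × 0.95 × 0.15 = 0.05094375
P(wheat | x) = 0.05094375 / 0.07063125 ≈ 0.721

0.721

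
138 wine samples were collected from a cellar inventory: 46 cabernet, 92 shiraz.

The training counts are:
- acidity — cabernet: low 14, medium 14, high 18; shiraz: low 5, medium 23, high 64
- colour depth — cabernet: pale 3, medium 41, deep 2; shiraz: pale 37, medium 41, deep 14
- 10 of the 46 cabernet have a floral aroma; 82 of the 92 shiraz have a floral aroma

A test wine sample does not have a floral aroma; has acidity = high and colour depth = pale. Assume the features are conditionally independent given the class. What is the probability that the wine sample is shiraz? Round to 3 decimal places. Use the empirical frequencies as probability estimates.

cabernet: (46/138) × (18/46) × (3/46) × (36/46) ≈ 0.00665735
shiraz: (92/138) × (64/92) × (37/92) × (10/92) ≈ 0.0202734
P(shiraz | x) = 0.0202734 / 0.02693075 ≈ 0.753

0.753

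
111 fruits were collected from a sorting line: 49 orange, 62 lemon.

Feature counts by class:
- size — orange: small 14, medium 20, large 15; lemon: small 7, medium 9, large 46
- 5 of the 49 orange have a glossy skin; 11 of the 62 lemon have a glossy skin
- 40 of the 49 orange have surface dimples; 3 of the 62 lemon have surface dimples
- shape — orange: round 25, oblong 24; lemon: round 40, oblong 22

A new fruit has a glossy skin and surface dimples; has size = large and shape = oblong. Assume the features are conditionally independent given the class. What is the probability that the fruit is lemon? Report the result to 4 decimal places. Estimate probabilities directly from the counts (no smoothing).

orange: (49/111) × (15/49) × (5/49) × (40/49) × (24/49) ≈ 0.00551342
lemon: (62/111) × (46/62) × (11/62) × (3/62) × (22/62) ≈ 0.0012624
P(lemon | x) = 0.0012624 / 0.00677582 ≈ 0.1863

0.1863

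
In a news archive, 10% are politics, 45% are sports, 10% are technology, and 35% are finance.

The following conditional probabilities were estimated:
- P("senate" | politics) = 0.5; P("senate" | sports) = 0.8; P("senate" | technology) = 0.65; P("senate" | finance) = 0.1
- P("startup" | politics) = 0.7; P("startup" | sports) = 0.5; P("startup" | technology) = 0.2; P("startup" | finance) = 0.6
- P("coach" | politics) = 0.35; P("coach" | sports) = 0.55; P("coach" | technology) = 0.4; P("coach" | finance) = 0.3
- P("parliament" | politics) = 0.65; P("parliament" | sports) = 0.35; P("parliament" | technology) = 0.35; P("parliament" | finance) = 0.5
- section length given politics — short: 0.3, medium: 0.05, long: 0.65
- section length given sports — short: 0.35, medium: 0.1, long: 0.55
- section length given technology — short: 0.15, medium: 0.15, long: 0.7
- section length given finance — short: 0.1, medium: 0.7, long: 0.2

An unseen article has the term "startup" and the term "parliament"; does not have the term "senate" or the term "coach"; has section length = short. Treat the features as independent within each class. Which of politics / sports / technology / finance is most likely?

politics: 0.1 × (1−0.5) × 0.7 × (1−0.35) × 0.65 × 0.3 = 0.00443625
sports: 0.45 × (1−0.8) × 0.5 × (1−0.55) × 0.35 × 0.35 = 0.002480625
technology: 0.1 × (1−0.65) × 0.2 × (1−0.4) × 0.35 × 0.15 = 0.0002205
finance: 0.35 × (1−0.1) × 0.6 × (1−0.3) × 0.5 × 0.1 = 0.006615
Highest score → finance.

finance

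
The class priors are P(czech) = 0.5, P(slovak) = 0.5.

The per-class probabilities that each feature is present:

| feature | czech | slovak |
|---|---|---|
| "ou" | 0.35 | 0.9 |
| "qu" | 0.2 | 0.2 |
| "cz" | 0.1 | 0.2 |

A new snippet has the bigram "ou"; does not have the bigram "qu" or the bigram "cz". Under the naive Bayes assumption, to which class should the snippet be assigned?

slovak

czech: 0.5 × 0.35 × (1−0.2) × (1−0.1) = 0.126
slovak: 0.5 × 0.9 × (1−0.2) × (1−0.2) = 0.288
Highest score → slovak.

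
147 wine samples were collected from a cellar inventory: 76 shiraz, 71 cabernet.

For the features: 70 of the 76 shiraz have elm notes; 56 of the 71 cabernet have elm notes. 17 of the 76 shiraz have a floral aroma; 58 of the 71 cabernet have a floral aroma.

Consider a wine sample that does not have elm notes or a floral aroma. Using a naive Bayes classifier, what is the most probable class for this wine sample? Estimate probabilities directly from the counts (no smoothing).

shiraz

shiraz: (76/147) × (6/76) × (59/76) ≈ 0.0316864
cabernet: (71/147) × (15/71) × (13/71) ≈ 0.0186835
Highest score → shiraz.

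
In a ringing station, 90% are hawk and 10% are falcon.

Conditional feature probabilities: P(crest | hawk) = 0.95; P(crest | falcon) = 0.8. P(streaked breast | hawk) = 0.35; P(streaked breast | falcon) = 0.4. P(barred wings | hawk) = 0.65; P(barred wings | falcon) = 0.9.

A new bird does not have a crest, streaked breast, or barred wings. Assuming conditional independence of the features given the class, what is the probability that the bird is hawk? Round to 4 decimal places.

hawk: 0.9 × (1−0.95) × (1−0.35) × (1−0.65) = 0.0102375
falcon: 0.1 × (1−0.8) × (1−0.4) × (1−0.9) = 0.0012
P(hawk | x) = 0.0102375 / 0.0114375 ≈ 0.8951

0.8951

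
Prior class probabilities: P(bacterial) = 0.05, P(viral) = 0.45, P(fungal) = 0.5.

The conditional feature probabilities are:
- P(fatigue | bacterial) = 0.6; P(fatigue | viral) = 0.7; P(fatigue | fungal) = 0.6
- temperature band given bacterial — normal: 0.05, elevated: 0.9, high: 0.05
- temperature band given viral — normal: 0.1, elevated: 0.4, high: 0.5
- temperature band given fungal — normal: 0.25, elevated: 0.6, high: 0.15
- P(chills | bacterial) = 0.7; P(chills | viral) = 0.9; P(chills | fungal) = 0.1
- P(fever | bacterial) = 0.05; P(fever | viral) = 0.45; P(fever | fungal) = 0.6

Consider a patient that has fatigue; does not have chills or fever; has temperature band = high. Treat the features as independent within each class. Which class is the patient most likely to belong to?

fungal

bacterial: 0.05 × 0.6 × 0.05 × (1−0.7) × (1−0.05) = 0.0004275
viral: 0.45 × 0.7 × 0.5 × (1−0.9) × (1−0.45) = 0.0086625
fungal: 0.5 × 0.6 × 0.15 × (1−0.1) × (1−0.6) = 0.0162
Highest score → fungal.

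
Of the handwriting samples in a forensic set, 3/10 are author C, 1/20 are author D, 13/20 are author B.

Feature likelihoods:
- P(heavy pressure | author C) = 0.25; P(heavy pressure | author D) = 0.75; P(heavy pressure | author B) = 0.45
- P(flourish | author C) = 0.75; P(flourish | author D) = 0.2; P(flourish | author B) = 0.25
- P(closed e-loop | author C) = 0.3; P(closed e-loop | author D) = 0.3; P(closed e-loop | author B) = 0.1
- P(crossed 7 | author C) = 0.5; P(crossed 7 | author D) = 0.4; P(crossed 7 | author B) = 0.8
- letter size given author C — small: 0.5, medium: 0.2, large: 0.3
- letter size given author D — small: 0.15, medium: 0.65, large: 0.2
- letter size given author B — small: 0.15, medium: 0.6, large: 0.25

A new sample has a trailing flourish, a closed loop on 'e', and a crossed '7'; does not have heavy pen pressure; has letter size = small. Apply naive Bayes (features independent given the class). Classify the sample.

author C: 0.3 × (1−0.25) × 0.75 × 0.3 × 0.5 × 0.5 = 0.01265625
author D: 0.05 × (1−0.75) × 0.2 × 0.3 × 0.4 × 0.15 = 0.000045
author B: 0.65 × (1−0.45) × 0.25 × 0.1 × 0.8 × 0.15 = 0.0010725
Highest score → author C.

author C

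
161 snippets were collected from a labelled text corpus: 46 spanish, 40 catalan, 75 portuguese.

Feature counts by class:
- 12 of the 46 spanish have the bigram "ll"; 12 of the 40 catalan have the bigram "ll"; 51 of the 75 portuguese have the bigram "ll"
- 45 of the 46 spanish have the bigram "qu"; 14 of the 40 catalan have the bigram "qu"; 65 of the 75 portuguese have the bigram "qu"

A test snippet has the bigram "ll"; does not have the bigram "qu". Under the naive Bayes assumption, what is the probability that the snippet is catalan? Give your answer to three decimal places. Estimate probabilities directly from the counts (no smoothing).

spanish: (46/161) × (12/46) × (1/46) ≈ 0.00162031
catalan: (40/161) × (12/40) × (26/40) ≈ 0.0484472
portuguese: (75/161) × (51/75) × (10/75) ≈ 0.042236
P(catalan | x) = 0.0484472 / 0.09230351 ≈ 0.525

0.525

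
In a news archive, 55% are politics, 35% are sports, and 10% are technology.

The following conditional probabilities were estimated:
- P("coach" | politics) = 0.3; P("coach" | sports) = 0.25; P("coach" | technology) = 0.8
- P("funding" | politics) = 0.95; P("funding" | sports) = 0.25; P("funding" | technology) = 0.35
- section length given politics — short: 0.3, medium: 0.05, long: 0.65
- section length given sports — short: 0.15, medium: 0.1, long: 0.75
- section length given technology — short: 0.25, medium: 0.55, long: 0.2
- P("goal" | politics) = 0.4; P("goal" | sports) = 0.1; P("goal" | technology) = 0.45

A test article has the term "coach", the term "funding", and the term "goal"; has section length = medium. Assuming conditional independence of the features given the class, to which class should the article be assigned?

technology

politics: 0.55 × 0.3 × 0.95 × 0.05 × 0.4 = 0.003135
sports: 0.35 × 0.25 × 0.25 × 0.1 × 0.1 = 0.00021875
technology: 0.1 × 0.8 × 0.35 × 0.55 × 0.45 = 0.00693
Highest score → technology.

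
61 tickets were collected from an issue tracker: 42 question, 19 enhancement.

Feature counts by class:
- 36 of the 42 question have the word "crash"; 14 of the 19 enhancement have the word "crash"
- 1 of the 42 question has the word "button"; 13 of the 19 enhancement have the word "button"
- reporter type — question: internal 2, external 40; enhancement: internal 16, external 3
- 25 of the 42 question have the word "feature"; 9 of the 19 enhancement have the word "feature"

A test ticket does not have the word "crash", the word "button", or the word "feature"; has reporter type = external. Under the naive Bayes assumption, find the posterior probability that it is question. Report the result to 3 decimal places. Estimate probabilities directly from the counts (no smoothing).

0.945

question: (42/61) × (6/42) × (41/42) × (40/42) × (17/42) ≈ 0.037014
enhancement: (19/61) × (5/19) × (6/19) × (3/19) × (10/19) ≈ 0.00215106
P(question | x) = 0.037014 / 0.03916506 ≈ 0.945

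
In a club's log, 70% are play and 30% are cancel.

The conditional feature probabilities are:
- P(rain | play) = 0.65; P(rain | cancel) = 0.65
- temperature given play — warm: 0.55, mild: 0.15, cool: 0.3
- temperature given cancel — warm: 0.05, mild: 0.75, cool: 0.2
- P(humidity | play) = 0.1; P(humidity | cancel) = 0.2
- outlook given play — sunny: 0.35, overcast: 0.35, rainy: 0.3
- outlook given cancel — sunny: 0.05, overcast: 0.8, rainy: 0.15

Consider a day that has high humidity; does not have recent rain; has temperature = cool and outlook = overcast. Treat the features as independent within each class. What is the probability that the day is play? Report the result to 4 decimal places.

0.4336

play: 0.7 × (1−0.65) × 0.3 × 0.1 × 0.35 = 0.0025725
cancel: 0.3 × (1−0.65) × 0.2 × 0.2 × 0.8 = 0.00336
P(play | x) = 0.0025725 / 0.0059325 ≈ 0.4336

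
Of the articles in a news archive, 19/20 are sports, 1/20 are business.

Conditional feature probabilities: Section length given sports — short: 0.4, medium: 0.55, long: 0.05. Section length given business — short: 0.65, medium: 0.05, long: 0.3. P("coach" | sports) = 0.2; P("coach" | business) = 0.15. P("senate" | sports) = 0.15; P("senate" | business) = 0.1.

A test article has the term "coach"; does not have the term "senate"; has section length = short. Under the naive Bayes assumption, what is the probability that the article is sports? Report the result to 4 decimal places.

sports: 0.95 × 0.4 × 0.2 × (1−0.15) = 0.0646
business: 0.05 × 0.65 × 0.15 × (1−0.1) = 0.0043875
P(sports | x) = 0.0646 / 0.0689875 ≈ 0.9364

0.9364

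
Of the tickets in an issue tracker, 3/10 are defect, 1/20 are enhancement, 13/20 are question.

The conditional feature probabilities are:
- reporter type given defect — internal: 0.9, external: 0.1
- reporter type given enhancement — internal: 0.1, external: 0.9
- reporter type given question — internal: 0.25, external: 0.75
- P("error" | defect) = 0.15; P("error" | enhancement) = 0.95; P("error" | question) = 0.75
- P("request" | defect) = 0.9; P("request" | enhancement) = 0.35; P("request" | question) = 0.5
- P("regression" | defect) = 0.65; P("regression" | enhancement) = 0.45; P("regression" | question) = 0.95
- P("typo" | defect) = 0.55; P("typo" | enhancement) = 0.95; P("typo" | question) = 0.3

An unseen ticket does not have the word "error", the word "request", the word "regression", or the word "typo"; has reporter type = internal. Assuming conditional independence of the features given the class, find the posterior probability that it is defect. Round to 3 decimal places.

defect: 0.3 × 0.9 × (1−0.15) × (1−0.9) × (1−0.65) × (1−0.55) = 0.003614625
enhancement: 0.05 × 0.1 × (1−0.95) × (1−0.35) × (1−0.45) × (1−0.95) = 0.00000446875
question: 0.65 × 0.25 × (1−0.75) × (1−0.5) × (1−0.95) × (1−0.3) = 0.0007109375
P(defect | x) = 0.003614625 / 0.00433003125 ≈ 0.835

0.835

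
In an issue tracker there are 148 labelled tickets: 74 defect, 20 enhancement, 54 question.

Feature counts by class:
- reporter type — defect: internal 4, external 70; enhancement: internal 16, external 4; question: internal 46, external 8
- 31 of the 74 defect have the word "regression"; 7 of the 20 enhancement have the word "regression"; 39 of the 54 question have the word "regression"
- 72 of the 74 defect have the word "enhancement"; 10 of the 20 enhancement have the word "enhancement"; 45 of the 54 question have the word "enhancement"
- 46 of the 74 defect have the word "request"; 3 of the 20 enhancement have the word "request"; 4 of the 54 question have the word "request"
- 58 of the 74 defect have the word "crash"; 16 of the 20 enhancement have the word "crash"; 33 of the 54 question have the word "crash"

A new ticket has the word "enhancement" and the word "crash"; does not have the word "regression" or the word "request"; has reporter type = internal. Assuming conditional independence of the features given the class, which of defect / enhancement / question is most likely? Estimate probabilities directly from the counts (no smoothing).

defect: (74/148) × (4/74) × (43/74) × (72/74) × (28/74) × (58/74) ≈ 0.00453167
enhancement: (20/148) × (16/20) × (13/20) × (10/20) × (17/20) × (16/20) ≈ 0.0238919
question: (54/148) × (46/54) × (15/54) × (45/54) × (50/54) × (33/54) ≈ 0.0407107
Highest score → question.

question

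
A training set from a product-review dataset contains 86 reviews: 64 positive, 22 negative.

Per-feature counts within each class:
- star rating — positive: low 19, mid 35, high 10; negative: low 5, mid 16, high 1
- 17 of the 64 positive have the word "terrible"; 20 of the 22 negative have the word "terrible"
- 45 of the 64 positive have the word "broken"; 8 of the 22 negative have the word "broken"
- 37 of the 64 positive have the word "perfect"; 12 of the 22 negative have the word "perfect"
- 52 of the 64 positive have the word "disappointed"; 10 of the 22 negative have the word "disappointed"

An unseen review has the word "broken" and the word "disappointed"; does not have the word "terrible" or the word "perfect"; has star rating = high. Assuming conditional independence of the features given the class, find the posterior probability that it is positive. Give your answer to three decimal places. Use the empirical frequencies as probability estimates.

positive: (64/86) × (10/64) × (47/64) × (45/64) × (27/64) × (52/64) ≈ 0.0205807
negative: (22/86) × (1/22) × (2/22) × (8/22) × (10/22) × (10/22) ≈ 0.0000794202
P(positive | x) = 0.0205807 / 0.0206601202 ≈ 0.996

0.996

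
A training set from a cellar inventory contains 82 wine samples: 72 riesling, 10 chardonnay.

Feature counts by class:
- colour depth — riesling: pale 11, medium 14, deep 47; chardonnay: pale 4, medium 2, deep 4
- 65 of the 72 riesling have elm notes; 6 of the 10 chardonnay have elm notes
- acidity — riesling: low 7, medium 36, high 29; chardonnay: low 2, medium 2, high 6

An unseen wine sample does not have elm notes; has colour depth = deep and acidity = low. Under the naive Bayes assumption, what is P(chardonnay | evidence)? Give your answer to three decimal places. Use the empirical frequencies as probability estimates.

0.419

riesling: (72/82) × (47/72) × (7/72) × (7/72) ≈ 0.0054177
chardonnay: (10/82) × (4/10) × (4/10) × (2/10) ≈ 0.00390244
P(chardonnay | x) = 0.00390244 / 0.00932014 ≈ 0.419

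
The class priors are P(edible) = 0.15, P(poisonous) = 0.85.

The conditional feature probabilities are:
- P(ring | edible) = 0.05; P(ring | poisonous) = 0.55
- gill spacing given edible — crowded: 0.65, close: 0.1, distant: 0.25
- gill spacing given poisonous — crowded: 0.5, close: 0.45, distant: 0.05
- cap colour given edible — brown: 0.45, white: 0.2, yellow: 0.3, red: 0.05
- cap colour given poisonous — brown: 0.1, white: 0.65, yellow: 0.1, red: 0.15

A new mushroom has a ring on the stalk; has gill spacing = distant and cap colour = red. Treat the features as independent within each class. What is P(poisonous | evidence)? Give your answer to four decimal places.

0.9740

edible: 0.15 × 0.05 × 0.25 × 0.05 = 0.00009375
poisonous: 0.85 × 0.55 × 0.05 × 0.15 = 0.00350625
P(poisonous | x) = 0.00350625 / 0.0036 ≈ 0.9740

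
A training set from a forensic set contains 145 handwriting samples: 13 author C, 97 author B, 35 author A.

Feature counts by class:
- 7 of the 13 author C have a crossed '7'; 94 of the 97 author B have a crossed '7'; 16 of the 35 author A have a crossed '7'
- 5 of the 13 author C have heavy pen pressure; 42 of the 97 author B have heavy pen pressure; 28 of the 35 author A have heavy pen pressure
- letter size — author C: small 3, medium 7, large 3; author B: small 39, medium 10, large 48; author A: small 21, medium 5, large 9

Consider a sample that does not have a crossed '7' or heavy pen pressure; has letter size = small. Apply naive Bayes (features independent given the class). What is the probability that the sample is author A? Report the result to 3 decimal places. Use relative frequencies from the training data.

author C: (13/145) × (6/13) × (8/13) × (3/13) ≈ 0.00587635
author B: (97/145) × (3/97) × (55/97) × (39/97) ≈ 0.00471669
author A: (35/145) × (19/35) × (7/35) × (21/35) ≈ 0.0157241
P(author A | x) = 0.0157241 / 0.02631714 ≈ 0.597

0.597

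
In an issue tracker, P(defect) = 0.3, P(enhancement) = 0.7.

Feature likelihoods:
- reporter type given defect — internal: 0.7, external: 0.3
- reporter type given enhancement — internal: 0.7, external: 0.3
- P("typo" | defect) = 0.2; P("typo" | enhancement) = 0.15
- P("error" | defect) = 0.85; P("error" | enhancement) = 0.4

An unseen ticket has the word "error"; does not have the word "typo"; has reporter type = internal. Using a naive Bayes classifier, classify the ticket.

defect: 0.3 × 0.7 × (1−0.2) × 0.85 = 0.1428
enhancement: 0.7 × 0.7 × (1−0.15) × 0.4 = 0.1666
Highest score → enhancement.

enhancement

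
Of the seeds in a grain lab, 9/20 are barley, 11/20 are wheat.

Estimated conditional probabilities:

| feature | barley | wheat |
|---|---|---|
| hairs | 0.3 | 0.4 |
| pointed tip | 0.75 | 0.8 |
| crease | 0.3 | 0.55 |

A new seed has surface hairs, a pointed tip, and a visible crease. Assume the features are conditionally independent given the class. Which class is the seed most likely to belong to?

wheat

barley: 0.45 × 0.3 × 0.75 × 0.3 = 0.030375
wheat: 0.55 × 0.4 × 0.8 × 0.55 = 0.0968
Highest score → wheat.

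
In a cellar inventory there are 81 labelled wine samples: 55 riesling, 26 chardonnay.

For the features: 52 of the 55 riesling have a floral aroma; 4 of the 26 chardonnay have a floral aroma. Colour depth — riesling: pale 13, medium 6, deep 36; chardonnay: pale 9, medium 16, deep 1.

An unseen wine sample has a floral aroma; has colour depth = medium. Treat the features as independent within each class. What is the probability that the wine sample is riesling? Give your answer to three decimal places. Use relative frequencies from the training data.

riesling: (55/81) × (52/55) × (6/55) ≈ 0.0700337
chardonnay: (26/81) × (4/26) × (16/26) ≈ 0.0303894
P(riesling | x) = 0.0700337 / 0.1004231 ≈ 0.697

0.697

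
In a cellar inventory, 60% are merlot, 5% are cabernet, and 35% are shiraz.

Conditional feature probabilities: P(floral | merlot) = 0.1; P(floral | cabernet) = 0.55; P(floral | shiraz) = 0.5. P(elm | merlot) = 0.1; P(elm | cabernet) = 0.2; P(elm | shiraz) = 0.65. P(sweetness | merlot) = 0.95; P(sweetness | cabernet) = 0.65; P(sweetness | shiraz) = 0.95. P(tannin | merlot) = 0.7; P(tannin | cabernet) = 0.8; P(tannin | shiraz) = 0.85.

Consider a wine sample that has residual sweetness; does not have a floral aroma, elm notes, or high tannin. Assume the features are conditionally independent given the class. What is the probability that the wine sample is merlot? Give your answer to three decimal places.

merlot: 0.6 × (1−0.1) × (1−0.1) × 0.95 × (1−0.7) = 0.13851
cabernet: 0.05 × (1−0.55) × (1−0.2) × 0.65 × (1−0.8) = 0.00234
shiraz: 0.35 × (1−0.5) × (1−0.65) × 0.95 × (1−0.85) = 0.008728125
P(merlot | x) = 0.13851 / 0.149578125 ≈ 0.926

0.926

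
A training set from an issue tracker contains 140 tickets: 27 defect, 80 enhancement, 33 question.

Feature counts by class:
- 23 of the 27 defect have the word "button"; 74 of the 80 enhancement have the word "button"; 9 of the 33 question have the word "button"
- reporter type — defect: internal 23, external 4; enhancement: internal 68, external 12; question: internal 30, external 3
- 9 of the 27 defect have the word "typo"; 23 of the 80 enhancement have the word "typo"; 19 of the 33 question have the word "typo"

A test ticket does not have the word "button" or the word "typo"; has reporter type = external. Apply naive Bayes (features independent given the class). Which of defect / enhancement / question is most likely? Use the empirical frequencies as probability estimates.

defect: (27/140) × (4/27) × (4/27) × (18/27) ≈ 0.00282187
enhancement: (80/140) × (6/80) × (12/80) × (57/80) ≈ 0.00458036
question: (33/140) × (24/33) × (3/33) × (14/33) ≈ 0.00661157
Highest score → question.

question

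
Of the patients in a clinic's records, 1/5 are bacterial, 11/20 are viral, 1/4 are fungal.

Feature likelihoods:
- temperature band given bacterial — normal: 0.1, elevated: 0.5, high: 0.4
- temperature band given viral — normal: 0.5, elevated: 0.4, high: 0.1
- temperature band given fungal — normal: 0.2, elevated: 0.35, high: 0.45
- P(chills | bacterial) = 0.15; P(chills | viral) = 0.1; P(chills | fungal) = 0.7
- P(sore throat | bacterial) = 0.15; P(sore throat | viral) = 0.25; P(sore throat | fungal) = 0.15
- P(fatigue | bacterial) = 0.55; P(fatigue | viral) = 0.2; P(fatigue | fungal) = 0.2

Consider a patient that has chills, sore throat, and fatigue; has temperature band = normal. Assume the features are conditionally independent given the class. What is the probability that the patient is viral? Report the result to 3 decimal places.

bacterial: 0.2 × 0.1 × 0.15 × 0.15 × 0.55 = 0.0002475
viral: 0.55 × 0.5 × 0.1 × 0.25 × 0.2 = 0.001375
fungal: 0.25 × 0.2 × 0.7 × 0.15 × 0.2 = 0.00105
P(viral | x) = 0.001375 / 0.0026725 ≈ 0.514

0.514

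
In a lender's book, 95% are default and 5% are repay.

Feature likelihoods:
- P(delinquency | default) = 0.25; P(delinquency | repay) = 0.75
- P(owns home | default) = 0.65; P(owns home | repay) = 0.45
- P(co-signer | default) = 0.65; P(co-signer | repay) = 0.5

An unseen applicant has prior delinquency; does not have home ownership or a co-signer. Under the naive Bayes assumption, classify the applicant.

default: 0.95 × 0.25 × (1−0.65) × (1−0.65) = 0.02909375
repay: 0.05 × 0.75 × (1−0.45) × (1−0.5) = 0.0103125
Highest score → default.

default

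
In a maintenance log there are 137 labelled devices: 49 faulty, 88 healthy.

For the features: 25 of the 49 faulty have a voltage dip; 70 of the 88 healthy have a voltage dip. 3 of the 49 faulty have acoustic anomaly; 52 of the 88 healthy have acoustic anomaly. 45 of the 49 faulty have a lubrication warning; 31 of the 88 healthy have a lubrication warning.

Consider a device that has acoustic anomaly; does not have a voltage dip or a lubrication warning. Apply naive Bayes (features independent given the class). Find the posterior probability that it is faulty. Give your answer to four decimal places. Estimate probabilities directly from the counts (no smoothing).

faulty: (49/137) × (24/49) × (3/49) × (4/49) ≈ 0.000875548
healthy: (88/137) × (18/88) × (52/88) × (57/88) ≈ 0.050288
P(faulty | x) = 0.000875548 / 0.051163548 ≈ 0.0171

0.0171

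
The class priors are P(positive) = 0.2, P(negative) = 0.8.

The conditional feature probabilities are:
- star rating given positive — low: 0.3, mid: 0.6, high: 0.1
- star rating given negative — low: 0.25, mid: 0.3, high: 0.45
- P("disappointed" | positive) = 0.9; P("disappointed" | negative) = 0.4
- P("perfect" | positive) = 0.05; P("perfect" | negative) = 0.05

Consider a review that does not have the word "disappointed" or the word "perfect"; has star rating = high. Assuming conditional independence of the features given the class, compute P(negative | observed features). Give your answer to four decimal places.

positive: 0.2 × 0.1 × (1−0.9) × (1−0.05) = 0.0019
negative: 0.8 × 0.45 × (1−0.4) × (1−0.05) = 0.2052
P(negative | x) = 0.2052 / 0.2071 ≈ 0.9908

0.9908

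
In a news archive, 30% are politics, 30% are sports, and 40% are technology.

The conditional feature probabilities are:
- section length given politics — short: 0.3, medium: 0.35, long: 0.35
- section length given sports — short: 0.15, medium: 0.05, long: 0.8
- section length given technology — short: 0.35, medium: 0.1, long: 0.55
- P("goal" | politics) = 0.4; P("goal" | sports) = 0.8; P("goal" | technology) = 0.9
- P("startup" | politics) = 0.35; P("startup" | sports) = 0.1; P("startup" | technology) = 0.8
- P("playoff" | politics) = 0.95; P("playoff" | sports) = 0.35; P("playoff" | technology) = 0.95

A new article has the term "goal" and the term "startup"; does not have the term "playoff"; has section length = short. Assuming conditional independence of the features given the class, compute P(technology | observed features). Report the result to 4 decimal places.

politics: 0.3 × 0.3 × 0.4 × 0.35 × (1−0.95) = 0.00063
sports: 0.3 × 0.15 × 0.8 × 0.1 × (1−0.35) = 0.00234
technology: 0.4 × 0.35 × 0.9 × 0.8 × (1−0.95) = 0.00504
P(technology | x) = 0.00504 / 0.00801 ≈ 0.6292

0.6292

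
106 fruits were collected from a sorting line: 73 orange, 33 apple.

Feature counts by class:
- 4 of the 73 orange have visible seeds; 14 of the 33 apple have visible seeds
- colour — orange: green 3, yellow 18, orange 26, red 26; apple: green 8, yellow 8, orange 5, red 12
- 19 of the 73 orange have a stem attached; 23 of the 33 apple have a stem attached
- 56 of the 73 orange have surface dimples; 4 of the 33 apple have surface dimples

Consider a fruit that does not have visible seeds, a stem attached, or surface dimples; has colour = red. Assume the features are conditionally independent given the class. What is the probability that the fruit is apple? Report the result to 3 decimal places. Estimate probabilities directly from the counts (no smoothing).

orange: (73/106) × (69/73) × (26/73) × (54/73) × (17/73) ≈ 0.0399384
apple: (33/106) × (19/33) × (12/33) × (10/33) × (29/33) ≈ 0.0173574
P(apple | x) = 0.0173574 / 0.0572958 ≈ 0.303

0.303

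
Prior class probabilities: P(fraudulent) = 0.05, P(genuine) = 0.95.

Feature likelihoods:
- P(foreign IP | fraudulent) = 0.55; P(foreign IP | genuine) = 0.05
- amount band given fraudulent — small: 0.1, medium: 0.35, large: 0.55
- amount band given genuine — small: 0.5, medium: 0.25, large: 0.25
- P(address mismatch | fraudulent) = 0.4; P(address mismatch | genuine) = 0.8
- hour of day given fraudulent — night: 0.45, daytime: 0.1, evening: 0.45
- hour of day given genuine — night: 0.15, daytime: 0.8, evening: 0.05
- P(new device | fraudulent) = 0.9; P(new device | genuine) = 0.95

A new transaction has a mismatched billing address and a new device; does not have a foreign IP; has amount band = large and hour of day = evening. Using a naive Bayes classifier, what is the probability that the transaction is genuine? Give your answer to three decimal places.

fraudulent: 0.05 × (1−0.55) × 0.55 × 0.4 × 0.45 × 0.9 = 0.00200475
genuine: 0.95 × (1−0.05) × 0.25 × 0.8 × 0.05 × 0.95 = 0.00857375
P(genuine | x) = 0.00857375 / 0.0105785 ≈ 0.810

0.810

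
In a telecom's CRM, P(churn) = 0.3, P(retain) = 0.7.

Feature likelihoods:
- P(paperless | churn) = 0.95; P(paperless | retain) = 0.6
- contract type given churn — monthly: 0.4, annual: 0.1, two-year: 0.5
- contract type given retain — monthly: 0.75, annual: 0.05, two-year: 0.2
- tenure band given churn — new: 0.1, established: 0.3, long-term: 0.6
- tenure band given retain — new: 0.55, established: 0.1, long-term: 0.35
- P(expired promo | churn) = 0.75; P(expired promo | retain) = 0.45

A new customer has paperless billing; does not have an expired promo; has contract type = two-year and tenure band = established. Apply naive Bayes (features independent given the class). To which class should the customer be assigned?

churn

churn: 0.3 × 0.95 × 0.5 × 0.3 × (1−0.75) = 0.0106875
retain: 0.7 × 0.6 × 0.2 × 0.1 × (1−0.45) = 0.00462
Highest score → churn.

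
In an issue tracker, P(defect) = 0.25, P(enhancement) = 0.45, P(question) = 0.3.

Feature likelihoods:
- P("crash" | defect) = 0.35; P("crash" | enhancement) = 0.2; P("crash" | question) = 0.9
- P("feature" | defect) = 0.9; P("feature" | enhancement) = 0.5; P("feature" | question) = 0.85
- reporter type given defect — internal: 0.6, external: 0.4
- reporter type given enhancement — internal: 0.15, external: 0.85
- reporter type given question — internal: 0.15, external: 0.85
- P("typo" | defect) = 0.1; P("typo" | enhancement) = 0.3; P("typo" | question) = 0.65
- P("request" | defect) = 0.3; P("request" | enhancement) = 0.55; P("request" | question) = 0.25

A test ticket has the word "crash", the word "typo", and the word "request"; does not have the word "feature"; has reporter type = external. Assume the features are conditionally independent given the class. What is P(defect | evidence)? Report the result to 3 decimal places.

0.009

defect: 0.25 × 0.35 × (1−0.9) × 0.4 × 0.1 × 0.3 = 0.000105
enhancement: 0.45 × 0.2 × (1−0.5) × 0.85 × 0.3 × 0.55 = 0.00631125
question: 0.3 × 0.9 × (1−0.85) × 0.85 × 0.65 × 0.25 = 0.0055940625
P(defect | x) = 0.000105 / 0.0120103125 ≈ 0.009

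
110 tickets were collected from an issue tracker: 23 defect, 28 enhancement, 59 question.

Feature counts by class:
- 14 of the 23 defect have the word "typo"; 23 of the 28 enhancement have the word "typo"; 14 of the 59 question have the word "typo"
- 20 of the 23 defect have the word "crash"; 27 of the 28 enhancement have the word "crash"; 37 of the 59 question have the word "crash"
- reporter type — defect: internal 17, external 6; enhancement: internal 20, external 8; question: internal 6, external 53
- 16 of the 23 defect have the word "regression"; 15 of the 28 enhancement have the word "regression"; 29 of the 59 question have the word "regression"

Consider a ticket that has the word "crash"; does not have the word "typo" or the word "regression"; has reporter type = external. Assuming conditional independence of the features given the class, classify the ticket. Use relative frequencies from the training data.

question

defect: (23/110) × (9/23) × (20/23) × (6/23) × (7/23) ≈ 0.00564866
enhancement: (28/110) × (5/28) × (27/28) × (8/28) × (13/28) ≈ 0.00581434
question: (59/110) × (45/59) × (37/59) × (53/59) × (30/59) ≈ 0.117182
Highest score → question.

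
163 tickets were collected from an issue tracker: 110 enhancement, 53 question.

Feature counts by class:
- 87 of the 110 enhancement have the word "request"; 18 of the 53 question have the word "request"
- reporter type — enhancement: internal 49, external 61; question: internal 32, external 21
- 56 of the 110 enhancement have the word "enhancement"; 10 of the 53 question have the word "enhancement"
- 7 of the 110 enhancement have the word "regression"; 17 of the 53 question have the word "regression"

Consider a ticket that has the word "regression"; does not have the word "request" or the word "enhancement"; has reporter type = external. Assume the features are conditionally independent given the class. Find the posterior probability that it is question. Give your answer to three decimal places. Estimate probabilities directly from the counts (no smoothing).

enhancement: (110/163) × (23/110) × (61/110) × (54/110) × (7/110) ≈ 0.00244446
question: (53/163) × (35/53) × (21/53) × (43/53) × (17/53) ≈ 0.0221406
P(question | x) = 0.0221406 / 0.02458506 ≈ 0.901

0.901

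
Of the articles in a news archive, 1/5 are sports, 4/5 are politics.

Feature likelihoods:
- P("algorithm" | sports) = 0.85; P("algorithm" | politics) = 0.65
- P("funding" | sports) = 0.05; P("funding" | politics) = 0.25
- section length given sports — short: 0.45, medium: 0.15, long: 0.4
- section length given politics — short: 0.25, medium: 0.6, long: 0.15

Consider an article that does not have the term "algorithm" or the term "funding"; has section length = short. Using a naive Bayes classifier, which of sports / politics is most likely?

sports: 0.2 × (1−0.85) × (1−0.05) × 0.45 = 0.012825
politics: 0.8 × (1−0.65) × (1−0.25) × 0.25 = 0.0525
Highest score → politics.

politics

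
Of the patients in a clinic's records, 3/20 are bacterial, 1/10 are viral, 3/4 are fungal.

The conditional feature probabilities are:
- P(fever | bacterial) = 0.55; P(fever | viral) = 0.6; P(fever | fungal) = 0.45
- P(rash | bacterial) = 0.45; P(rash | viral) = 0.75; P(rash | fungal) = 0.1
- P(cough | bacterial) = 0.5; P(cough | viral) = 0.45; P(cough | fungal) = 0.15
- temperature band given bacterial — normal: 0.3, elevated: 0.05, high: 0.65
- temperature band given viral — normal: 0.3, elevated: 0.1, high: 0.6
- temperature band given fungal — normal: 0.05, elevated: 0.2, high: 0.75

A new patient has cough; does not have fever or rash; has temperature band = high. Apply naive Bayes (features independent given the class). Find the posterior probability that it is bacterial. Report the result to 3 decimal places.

0.213

bacterial: 0.15 × (1−0.55) × (1−0.45) × 0.5 × 0.65 = 0.012065625
viral: 0.1 × (1−0.6) × (1−0.75) × 0.45 × 0.6 = 0.0027
fungal: 0.75 × (1−0.45) × (1−0.1) × 0.15 × 0.75 = 0.041765625
P(bacterial | x) = 0.012065625 / 0.05653125 ≈ 0.213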